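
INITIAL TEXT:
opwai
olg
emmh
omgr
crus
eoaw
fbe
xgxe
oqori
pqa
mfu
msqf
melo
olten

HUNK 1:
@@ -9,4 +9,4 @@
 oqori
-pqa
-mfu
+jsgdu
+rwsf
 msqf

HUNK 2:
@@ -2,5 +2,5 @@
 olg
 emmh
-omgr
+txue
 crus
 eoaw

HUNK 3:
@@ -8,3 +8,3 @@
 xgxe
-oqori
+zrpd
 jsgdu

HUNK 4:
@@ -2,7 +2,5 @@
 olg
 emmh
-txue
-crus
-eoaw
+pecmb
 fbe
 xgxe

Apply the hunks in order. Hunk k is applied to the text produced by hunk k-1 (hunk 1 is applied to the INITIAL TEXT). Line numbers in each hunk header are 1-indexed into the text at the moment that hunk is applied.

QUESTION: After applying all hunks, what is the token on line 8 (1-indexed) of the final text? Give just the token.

Hunk 1: at line 9 remove [pqa,mfu] add [jsgdu,rwsf] -> 14 lines: opwai olg emmh omgr crus eoaw fbe xgxe oqori jsgdu rwsf msqf melo olten
Hunk 2: at line 2 remove [omgr] add [txue] -> 14 lines: opwai olg emmh txue crus eoaw fbe xgxe oqori jsgdu rwsf msqf melo olten
Hunk 3: at line 8 remove [oqori] add [zrpd] -> 14 lines: opwai olg emmh txue crus eoaw fbe xgxe zrpd jsgdu rwsf msqf melo olten
Hunk 4: at line 2 remove [txue,crus,eoaw] add [pecmb] -> 12 lines: opwai olg emmh pecmb fbe xgxe zrpd jsgdu rwsf msqf melo olten
Final line 8: jsgdu

Answer: jsgdu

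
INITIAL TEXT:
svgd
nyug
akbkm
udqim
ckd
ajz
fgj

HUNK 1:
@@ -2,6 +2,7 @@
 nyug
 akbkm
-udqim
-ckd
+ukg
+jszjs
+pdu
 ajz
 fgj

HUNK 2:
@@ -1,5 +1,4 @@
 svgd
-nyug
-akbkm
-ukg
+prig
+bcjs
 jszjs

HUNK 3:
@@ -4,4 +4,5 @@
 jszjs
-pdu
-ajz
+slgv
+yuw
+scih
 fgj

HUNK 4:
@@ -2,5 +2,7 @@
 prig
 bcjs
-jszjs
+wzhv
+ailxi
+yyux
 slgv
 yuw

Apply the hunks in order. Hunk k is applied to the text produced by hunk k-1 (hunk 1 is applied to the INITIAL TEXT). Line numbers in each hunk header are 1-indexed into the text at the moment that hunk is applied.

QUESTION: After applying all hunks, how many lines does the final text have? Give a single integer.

Answer: 10

Derivation:
Hunk 1: at line 2 remove [udqim,ckd] add [ukg,jszjs,pdu] -> 8 lines: svgd nyug akbkm ukg jszjs pdu ajz fgj
Hunk 2: at line 1 remove [nyug,akbkm,ukg] add [prig,bcjs] -> 7 lines: svgd prig bcjs jszjs pdu ajz fgj
Hunk 3: at line 4 remove [pdu,ajz] add [slgv,yuw,scih] -> 8 lines: svgd prig bcjs jszjs slgv yuw scih fgj
Hunk 4: at line 2 remove [jszjs] add [wzhv,ailxi,yyux] -> 10 lines: svgd prig bcjs wzhv ailxi yyux slgv yuw scih fgj
Final line count: 10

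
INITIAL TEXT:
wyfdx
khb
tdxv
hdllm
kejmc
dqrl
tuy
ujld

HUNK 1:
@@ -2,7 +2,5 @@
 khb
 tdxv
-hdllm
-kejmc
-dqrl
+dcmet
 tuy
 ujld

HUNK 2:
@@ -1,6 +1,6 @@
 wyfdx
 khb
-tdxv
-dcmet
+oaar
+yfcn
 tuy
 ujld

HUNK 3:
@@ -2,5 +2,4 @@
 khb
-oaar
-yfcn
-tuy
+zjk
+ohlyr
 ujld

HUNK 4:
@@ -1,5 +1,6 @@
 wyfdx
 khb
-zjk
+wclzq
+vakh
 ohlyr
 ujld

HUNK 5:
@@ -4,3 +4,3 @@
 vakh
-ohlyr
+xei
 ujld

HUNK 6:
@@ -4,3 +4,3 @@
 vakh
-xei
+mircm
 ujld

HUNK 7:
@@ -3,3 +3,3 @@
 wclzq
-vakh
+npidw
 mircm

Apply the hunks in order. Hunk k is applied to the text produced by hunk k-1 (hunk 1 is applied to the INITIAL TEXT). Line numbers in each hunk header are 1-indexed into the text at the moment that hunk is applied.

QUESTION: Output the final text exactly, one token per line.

Hunk 1: at line 2 remove [hdllm,kejmc,dqrl] add [dcmet] -> 6 lines: wyfdx khb tdxv dcmet tuy ujld
Hunk 2: at line 1 remove [tdxv,dcmet] add [oaar,yfcn] -> 6 lines: wyfdx khb oaar yfcn tuy ujld
Hunk 3: at line 2 remove [oaar,yfcn,tuy] add [zjk,ohlyr] -> 5 lines: wyfdx khb zjk ohlyr ujld
Hunk 4: at line 1 remove [zjk] add [wclzq,vakh] -> 6 lines: wyfdx khb wclzq vakh ohlyr ujld
Hunk 5: at line 4 remove [ohlyr] add [xei] -> 6 lines: wyfdx khb wclzq vakh xei ujld
Hunk 6: at line 4 remove [xei] add [mircm] -> 6 lines: wyfdx khb wclzq vakh mircm ujld
Hunk 7: at line 3 remove [vakh] add [npidw] -> 6 lines: wyfdx khb wclzq npidw mircm ujld

Answer: wyfdx
khb
wclzq
npidw
mircm
ujld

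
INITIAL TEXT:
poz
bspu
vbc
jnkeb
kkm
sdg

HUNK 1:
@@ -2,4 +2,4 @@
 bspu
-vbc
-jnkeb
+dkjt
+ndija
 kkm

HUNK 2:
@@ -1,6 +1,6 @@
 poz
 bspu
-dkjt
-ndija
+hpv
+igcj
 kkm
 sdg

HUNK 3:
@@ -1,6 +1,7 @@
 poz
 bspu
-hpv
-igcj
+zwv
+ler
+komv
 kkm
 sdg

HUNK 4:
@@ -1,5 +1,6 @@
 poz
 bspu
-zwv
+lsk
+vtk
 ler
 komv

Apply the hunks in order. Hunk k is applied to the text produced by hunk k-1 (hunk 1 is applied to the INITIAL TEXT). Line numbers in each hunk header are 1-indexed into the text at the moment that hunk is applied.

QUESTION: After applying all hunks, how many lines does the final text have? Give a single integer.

Answer: 8

Derivation:
Hunk 1: at line 2 remove [vbc,jnkeb] add [dkjt,ndija] -> 6 lines: poz bspu dkjt ndija kkm sdg
Hunk 2: at line 1 remove [dkjt,ndija] add [hpv,igcj] -> 6 lines: poz bspu hpv igcj kkm sdg
Hunk 3: at line 1 remove [hpv,igcj] add [zwv,ler,komv] -> 7 lines: poz bspu zwv ler komv kkm sdg
Hunk 4: at line 1 remove [zwv] add [lsk,vtk] -> 8 lines: poz bspu lsk vtk ler komv kkm sdg
Final line count: 8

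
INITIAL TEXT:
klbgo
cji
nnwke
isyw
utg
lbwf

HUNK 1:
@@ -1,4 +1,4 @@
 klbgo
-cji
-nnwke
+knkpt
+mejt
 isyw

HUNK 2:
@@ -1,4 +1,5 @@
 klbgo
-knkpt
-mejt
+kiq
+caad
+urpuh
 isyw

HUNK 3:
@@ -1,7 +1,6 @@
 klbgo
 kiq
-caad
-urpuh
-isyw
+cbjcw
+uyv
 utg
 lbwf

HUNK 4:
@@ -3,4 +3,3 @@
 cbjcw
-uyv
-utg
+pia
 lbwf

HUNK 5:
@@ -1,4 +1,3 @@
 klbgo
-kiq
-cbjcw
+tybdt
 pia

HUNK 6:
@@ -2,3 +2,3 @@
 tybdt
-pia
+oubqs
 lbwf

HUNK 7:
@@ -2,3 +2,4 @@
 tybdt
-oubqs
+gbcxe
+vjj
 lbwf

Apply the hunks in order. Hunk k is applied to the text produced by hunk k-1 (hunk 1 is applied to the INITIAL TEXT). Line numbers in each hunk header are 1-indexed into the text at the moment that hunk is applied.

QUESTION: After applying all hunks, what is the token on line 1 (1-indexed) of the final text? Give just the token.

Hunk 1: at line 1 remove [cji,nnwke] add [knkpt,mejt] -> 6 lines: klbgo knkpt mejt isyw utg lbwf
Hunk 2: at line 1 remove [knkpt,mejt] add [kiq,caad,urpuh] -> 7 lines: klbgo kiq caad urpuh isyw utg lbwf
Hunk 3: at line 1 remove [caad,urpuh,isyw] add [cbjcw,uyv] -> 6 lines: klbgo kiq cbjcw uyv utg lbwf
Hunk 4: at line 3 remove [uyv,utg] add [pia] -> 5 lines: klbgo kiq cbjcw pia lbwf
Hunk 5: at line 1 remove [kiq,cbjcw] add [tybdt] -> 4 lines: klbgo tybdt pia lbwf
Hunk 6: at line 2 remove [pia] add [oubqs] -> 4 lines: klbgo tybdt oubqs lbwf
Hunk 7: at line 2 remove [oubqs] add [gbcxe,vjj] -> 5 lines: klbgo tybdt gbcxe vjj lbwf
Final line 1: klbgo

Answer: klbgo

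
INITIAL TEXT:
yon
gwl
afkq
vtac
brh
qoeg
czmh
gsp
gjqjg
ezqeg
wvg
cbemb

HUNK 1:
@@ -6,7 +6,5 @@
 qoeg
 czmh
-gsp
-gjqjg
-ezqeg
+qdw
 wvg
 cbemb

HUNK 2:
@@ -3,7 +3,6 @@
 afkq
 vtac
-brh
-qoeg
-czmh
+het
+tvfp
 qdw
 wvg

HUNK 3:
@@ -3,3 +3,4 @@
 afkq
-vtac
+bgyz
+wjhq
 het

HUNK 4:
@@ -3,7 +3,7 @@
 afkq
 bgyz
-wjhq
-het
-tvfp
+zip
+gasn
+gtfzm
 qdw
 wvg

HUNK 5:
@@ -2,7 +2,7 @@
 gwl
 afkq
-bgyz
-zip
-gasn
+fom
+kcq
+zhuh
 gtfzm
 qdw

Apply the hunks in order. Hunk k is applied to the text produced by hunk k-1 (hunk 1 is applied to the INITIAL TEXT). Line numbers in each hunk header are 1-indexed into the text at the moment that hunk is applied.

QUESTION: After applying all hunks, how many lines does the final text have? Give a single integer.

Answer: 10

Derivation:
Hunk 1: at line 6 remove [gsp,gjqjg,ezqeg] add [qdw] -> 10 lines: yon gwl afkq vtac brh qoeg czmh qdw wvg cbemb
Hunk 2: at line 3 remove [brh,qoeg,czmh] add [het,tvfp] -> 9 lines: yon gwl afkq vtac het tvfp qdw wvg cbemb
Hunk 3: at line 3 remove [vtac] add [bgyz,wjhq] -> 10 lines: yon gwl afkq bgyz wjhq het tvfp qdw wvg cbemb
Hunk 4: at line 3 remove [wjhq,het,tvfp] add [zip,gasn,gtfzm] -> 10 lines: yon gwl afkq bgyz zip gasn gtfzm qdw wvg cbemb
Hunk 5: at line 2 remove [bgyz,zip,gasn] add [fom,kcq,zhuh] -> 10 lines: yon gwl afkq fom kcq zhuh gtfzm qdw wvg cbemb
Final line count: 10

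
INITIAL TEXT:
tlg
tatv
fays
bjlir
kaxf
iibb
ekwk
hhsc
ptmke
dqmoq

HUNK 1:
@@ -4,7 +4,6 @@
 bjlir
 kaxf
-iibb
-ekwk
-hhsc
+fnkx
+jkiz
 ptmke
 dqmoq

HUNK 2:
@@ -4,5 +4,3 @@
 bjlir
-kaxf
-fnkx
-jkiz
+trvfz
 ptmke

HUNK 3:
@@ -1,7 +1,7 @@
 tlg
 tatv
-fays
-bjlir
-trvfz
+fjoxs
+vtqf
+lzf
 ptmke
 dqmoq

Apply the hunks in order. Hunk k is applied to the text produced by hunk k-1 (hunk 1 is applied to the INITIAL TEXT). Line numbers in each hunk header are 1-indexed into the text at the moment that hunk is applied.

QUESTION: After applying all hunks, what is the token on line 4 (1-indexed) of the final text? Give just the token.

Hunk 1: at line 4 remove [iibb,ekwk,hhsc] add [fnkx,jkiz] -> 9 lines: tlg tatv fays bjlir kaxf fnkx jkiz ptmke dqmoq
Hunk 2: at line 4 remove [kaxf,fnkx,jkiz] add [trvfz] -> 7 lines: tlg tatv fays bjlir trvfz ptmke dqmoq
Hunk 3: at line 1 remove [fays,bjlir,trvfz] add [fjoxs,vtqf,lzf] -> 7 lines: tlg tatv fjoxs vtqf lzf ptmke dqmoq
Final line 4: vtqf

Answer: vtqf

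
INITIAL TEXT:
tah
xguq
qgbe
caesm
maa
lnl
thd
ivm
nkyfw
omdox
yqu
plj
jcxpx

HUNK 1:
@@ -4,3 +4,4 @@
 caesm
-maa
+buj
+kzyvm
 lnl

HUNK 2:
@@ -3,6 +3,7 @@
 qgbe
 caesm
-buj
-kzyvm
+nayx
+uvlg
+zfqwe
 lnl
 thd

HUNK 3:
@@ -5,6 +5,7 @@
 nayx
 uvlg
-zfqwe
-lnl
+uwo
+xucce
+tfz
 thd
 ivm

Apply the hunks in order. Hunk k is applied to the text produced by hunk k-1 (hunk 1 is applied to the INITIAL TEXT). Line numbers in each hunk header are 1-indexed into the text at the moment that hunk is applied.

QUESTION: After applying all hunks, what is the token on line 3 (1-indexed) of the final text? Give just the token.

Hunk 1: at line 4 remove [maa] add [buj,kzyvm] -> 14 lines: tah xguq qgbe caesm buj kzyvm lnl thd ivm nkyfw omdox yqu plj jcxpx
Hunk 2: at line 3 remove [buj,kzyvm] add [nayx,uvlg,zfqwe] -> 15 lines: tah xguq qgbe caesm nayx uvlg zfqwe lnl thd ivm nkyfw omdox yqu plj jcxpx
Hunk 3: at line 5 remove [zfqwe,lnl] add [uwo,xucce,tfz] -> 16 lines: tah xguq qgbe caesm nayx uvlg uwo xucce tfz thd ivm nkyfw omdox yqu plj jcxpx
Final line 3: qgbe

Answer: qgbe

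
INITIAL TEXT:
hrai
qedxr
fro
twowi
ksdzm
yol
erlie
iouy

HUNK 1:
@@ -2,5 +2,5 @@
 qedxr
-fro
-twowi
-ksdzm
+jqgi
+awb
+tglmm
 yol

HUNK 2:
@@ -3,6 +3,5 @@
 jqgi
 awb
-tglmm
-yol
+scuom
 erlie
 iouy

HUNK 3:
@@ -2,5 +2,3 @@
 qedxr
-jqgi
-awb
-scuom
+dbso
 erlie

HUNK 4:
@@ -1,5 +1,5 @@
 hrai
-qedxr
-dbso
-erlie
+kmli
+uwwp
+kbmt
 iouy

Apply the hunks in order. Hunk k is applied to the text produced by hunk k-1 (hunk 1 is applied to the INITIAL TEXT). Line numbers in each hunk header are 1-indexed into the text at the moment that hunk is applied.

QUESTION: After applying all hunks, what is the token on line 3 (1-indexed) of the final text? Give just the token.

Hunk 1: at line 2 remove [fro,twowi,ksdzm] add [jqgi,awb,tglmm] -> 8 lines: hrai qedxr jqgi awb tglmm yol erlie iouy
Hunk 2: at line 3 remove [tglmm,yol] add [scuom] -> 7 lines: hrai qedxr jqgi awb scuom erlie iouy
Hunk 3: at line 2 remove [jqgi,awb,scuom] add [dbso] -> 5 lines: hrai qedxr dbso erlie iouy
Hunk 4: at line 1 remove [qedxr,dbso,erlie] add [kmli,uwwp,kbmt] -> 5 lines: hrai kmli uwwp kbmt iouy
Final line 3: uwwp

Answer: uwwp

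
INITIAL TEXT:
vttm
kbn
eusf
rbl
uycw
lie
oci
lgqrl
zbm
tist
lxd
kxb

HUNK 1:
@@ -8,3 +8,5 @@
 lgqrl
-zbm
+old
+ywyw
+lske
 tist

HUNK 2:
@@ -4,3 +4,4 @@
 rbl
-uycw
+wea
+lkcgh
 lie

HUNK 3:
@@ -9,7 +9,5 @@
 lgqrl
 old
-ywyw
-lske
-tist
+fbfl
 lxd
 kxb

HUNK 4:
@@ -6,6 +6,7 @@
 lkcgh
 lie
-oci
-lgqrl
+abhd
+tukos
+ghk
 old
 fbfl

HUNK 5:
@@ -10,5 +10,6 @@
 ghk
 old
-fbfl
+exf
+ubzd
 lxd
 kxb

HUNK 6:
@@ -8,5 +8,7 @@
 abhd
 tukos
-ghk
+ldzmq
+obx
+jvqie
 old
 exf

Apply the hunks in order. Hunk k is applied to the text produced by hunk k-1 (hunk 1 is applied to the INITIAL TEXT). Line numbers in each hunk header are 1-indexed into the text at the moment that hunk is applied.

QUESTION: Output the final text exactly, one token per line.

Answer: vttm
kbn
eusf
rbl
wea
lkcgh
lie
abhd
tukos
ldzmq
obx
jvqie
old
exf
ubzd
lxd
kxb

Derivation:
Hunk 1: at line 8 remove [zbm] add [old,ywyw,lske] -> 14 lines: vttm kbn eusf rbl uycw lie oci lgqrl old ywyw lske tist lxd kxb
Hunk 2: at line 4 remove [uycw] add [wea,lkcgh] -> 15 lines: vttm kbn eusf rbl wea lkcgh lie oci lgqrl old ywyw lske tist lxd kxb
Hunk 3: at line 9 remove [ywyw,lske,tist] add [fbfl] -> 13 lines: vttm kbn eusf rbl wea lkcgh lie oci lgqrl old fbfl lxd kxb
Hunk 4: at line 6 remove [oci,lgqrl] add [abhd,tukos,ghk] -> 14 lines: vttm kbn eusf rbl wea lkcgh lie abhd tukos ghk old fbfl lxd kxb
Hunk 5: at line 10 remove [fbfl] add [exf,ubzd] -> 15 lines: vttm kbn eusf rbl wea lkcgh lie abhd tukos ghk old exf ubzd lxd kxb
Hunk 6: at line 8 remove [ghk] add [ldzmq,obx,jvqie] -> 17 lines: vttm kbn eusf rbl wea lkcgh lie abhd tukos ldzmq obx jvqie old exf ubzd lxd kxb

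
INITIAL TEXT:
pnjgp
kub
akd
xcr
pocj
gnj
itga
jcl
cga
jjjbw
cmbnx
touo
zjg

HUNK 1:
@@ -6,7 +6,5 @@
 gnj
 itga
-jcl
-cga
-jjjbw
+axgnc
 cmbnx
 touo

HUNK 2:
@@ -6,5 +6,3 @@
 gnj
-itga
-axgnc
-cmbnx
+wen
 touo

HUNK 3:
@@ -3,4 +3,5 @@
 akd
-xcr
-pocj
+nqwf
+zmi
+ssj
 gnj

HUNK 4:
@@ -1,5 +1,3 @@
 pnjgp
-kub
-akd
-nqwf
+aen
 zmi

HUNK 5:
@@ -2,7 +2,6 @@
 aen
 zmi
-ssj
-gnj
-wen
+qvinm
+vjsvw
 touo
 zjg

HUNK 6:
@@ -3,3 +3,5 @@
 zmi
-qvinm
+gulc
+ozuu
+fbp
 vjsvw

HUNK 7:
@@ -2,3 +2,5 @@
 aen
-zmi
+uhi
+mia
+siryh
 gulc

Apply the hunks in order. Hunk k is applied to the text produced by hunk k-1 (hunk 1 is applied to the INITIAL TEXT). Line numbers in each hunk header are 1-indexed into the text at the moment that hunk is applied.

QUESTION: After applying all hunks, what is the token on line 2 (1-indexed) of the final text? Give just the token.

Hunk 1: at line 6 remove [jcl,cga,jjjbw] add [axgnc] -> 11 lines: pnjgp kub akd xcr pocj gnj itga axgnc cmbnx touo zjg
Hunk 2: at line 6 remove [itga,axgnc,cmbnx] add [wen] -> 9 lines: pnjgp kub akd xcr pocj gnj wen touo zjg
Hunk 3: at line 3 remove [xcr,pocj] add [nqwf,zmi,ssj] -> 10 lines: pnjgp kub akd nqwf zmi ssj gnj wen touo zjg
Hunk 4: at line 1 remove [kub,akd,nqwf] add [aen] -> 8 lines: pnjgp aen zmi ssj gnj wen touo zjg
Hunk 5: at line 2 remove [ssj,gnj,wen] add [qvinm,vjsvw] -> 7 lines: pnjgp aen zmi qvinm vjsvw touo zjg
Hunk 6: at line 3 remove [qvinm] add [gulc,ozuu,fbp] -> 9 lines: pnjgp aen zmi gulc ozuu fbp vjsvw touo zjg
Hunk 7: at line 2 remove [zmi] add [uhi,mia,siryh] -> 11 lines: pnjgp aen uhi mia siryh gulc ozuu fbp vjsvw touo zjg
Final line 2: aen

Answer: aen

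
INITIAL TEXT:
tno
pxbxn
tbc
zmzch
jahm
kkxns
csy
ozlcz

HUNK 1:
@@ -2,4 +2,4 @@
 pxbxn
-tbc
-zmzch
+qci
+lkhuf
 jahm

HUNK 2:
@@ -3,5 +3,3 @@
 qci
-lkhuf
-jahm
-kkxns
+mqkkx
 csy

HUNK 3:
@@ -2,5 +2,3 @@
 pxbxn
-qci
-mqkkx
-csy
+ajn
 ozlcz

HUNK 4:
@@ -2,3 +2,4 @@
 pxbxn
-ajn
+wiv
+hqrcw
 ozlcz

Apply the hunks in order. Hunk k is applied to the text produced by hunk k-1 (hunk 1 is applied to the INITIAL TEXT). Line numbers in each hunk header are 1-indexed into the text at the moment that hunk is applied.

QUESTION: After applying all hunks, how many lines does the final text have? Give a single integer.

Answer: 5

Derivation:
Hunk 1: at line 2 remove [tbc,zmzch] add [qci,lkhuf] -> 8 lines: tno pxbxn qci lkhuf jahm kkxns csy ozlcz
Hunk 2: at line 3 remove [lkhuf,jahm,kkxns] add [mqkkx] -> 6 lines: tno pxbxn qci mqkkx csy ozlcz
Hunk 3: at line 2 remove [qci,mqkkx,csy] add [ajn] -> 4 lines: tno pxbxn ajn ozlcz
Hunk 4: at line 2 remove [ajn] add [wiv,hqrcw] -> 5 lines: tno pxbxn wiv hqrcw ozlcz
Final line count: 5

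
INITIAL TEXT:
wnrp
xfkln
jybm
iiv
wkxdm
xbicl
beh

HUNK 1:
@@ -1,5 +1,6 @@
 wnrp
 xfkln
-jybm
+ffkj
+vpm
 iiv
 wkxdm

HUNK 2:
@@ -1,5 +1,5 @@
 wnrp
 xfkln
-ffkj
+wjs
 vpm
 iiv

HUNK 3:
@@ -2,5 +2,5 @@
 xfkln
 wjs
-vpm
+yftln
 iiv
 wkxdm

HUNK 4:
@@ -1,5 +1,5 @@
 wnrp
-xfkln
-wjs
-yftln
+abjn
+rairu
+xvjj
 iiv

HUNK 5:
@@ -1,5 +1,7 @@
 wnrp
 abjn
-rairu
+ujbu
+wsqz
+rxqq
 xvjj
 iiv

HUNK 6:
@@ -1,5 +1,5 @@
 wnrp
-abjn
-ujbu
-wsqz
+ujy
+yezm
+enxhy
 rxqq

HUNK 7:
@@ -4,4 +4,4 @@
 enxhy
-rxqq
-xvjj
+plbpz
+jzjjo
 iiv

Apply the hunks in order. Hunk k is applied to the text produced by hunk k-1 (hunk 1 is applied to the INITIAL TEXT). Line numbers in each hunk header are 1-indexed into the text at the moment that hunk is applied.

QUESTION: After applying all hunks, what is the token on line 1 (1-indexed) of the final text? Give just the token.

Hunk 1: at line 1 remove [jybm] add [ffkj,vpm] -> 8 lines: wnrp xfkln ffkj vpm iiv wkxdm xbicl beh
Hunk 2: at line 1 remove [ffkj] add [wjs] -> 8 lines: wnrp xfkln wjs vpm iiv wkxdm xbicl beh
Hunk 3: at line 2 remove [vpm] add [yftln] -> 8 lines: wnrp xfkln wjs yftln iiv wkxdm xbicl beh
Hunk 4: at line 1 remove [xfkln,wjs,yftln] add [abjn,rairu,xvjj] -> 8 lines: wnrp abjn rairu xvjj iiv wkxdm xbicl beh
Hunk 5: at line 1 remove [rairu] add [ujbu,wsqz,rxqq] -> 10 lines: wnrp abjn ujbu wsqz rxqq xvjj iiv wkxdm xbicl beh
Hunk 6: at line 1 remove [abjn,ujbu,wsqz] add [ujy,yezm,enxhy] -> 10 lines: wnrp ujy yezm enxhy rxqq xvjj iiv wkxdm xbicl beh
Hunk 7: at line 4 remove [rxqq,xvjj] add [plbpz,jzjjo] -> 10 lines: wnrp ujy yezm enxhy plbpz jzjjo iiv wkxdm xbicl beh
Final line 1: wnrp

Answer: wnrp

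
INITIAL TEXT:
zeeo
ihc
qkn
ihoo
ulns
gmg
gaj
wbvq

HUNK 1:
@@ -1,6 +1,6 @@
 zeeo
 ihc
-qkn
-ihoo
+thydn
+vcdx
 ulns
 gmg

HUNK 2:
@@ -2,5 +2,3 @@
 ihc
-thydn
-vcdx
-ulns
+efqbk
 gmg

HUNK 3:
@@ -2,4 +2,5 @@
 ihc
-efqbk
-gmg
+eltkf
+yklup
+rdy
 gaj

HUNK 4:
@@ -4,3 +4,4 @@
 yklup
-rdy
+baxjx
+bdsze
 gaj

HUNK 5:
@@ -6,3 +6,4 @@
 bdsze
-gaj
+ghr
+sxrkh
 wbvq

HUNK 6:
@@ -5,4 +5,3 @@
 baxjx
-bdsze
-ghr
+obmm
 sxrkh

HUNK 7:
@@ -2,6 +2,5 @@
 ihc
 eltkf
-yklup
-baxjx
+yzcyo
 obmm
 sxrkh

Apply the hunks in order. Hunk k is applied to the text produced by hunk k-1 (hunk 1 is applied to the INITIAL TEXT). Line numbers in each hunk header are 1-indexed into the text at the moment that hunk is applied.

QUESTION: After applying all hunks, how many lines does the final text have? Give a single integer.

Answer: 7

Derivation:
Hunk 1: at line 1 remove [qkn,ihoo] add [thydn,vcdx] -> 8 lines: zeeo ihc thydn vcdx ulns gmg gaj wbvq
Hunk 2: at line 2 remove [thydn,vcdx,ulns] add [efqbk] -> 6 lines: zeeo ihc efqbk gmg gaj wbvq
Hunk 3: at line 2 remove [efqbk,gmg] add [eltkf,yklup,rdy] -> 7 lines: zeeo ihc eltkf yklup rdy gaj wbvq
Hunk 4: at line 4 remove [rdy] add [baxjx,bdsze] -> 8 lines: zeeo ihc eltkf yklup baxjx bdsze gaj wbvq
Hunk 5: at line 6 remove [gaj] add [ghr,sxrkh] -> 9 lines: zeeo ihc eltkf yklup baxjx bdsze ghr sxrkh wbvq
Hunk 6: at line 5 remove [bdsze,ghr] add [obmm] -> 8 lines: zeeo ihc eltkf yklup baxjx obmm sxrkh wbvq
Hunk 7: at line 2 remove [yklup,baxjx] add [yzcyo] -> 7 lines: zeeo ihc eltkf yzcyo obmm sxrkh wbvq
Final line count: 7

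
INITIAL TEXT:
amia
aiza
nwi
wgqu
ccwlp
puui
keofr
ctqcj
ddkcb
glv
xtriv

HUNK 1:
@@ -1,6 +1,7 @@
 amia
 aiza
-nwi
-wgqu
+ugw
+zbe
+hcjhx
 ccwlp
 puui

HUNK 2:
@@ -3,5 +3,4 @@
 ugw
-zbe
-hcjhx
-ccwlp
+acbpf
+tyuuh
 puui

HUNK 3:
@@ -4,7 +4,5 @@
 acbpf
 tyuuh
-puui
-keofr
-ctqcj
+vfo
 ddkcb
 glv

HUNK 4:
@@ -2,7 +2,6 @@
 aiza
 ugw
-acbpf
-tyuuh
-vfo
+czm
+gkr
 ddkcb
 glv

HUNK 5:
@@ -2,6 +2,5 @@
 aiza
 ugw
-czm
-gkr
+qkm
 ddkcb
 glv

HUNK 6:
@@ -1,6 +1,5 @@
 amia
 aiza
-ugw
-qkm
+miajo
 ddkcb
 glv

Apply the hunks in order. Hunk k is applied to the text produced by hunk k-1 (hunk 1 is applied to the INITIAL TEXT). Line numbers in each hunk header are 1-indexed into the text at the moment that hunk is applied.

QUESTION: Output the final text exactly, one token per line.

Answer: amia
aiza
miajo
ddkcb
glv
xtriv

Derivation:
Hunk 1: at line 1 remove [nwi,wgqu] add [ugw,zbe,hcjhx] -> 12 lines: amia aiza ugw zbe hcjhx ccwlp puui keofr ctqcj ddkcb glv xtriv
Hunk 2: at line 3 remove [zbe,hcjhx,ccwlp] add [acbpf,tyuuh] -> 11 lines: amia aiza ugw acbpf tyuuh puui keofr ctqcj ddkcb glv xtriv
Hunk 3: at line 4 remove [puui,keofr,ctqcj] add [vfo] -> 9 lines: amia aiza ugw acbpf tyuuh vfo ddkcb glv xtriv
Hunk 4: at line 2 remove [acbpf,tyuuh,vfo] add [czm,gkr] -> 8 lines: amia aiza ugw czm gkr ddkcb glv xtriv
Hunk 5: at line 2 remove [czm,gkr] add [qkm] -> 7 lines: amia aiza ugw qkm ddkcb glv xtriv
Hunk 6: at line 1 remove [ugw,qkm] add [miajo] -> 6 lines: amia aiza miajo ddkcb glv xtriv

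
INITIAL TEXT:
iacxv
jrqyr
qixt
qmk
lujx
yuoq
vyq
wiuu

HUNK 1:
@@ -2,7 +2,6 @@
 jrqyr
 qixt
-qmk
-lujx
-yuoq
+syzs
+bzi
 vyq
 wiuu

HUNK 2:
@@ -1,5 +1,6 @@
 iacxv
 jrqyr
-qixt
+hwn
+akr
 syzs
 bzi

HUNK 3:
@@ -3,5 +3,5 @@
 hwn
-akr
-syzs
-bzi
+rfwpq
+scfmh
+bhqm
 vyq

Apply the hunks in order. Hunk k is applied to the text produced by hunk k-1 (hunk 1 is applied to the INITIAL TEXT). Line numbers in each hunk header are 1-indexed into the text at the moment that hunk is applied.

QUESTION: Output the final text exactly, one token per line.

Hunk 1: at line 2 remove [qmk,lujx,yuoq] add [syzs,bzi] -> 7 lines: iacxv jrqyr qixt syzs bzi vyq wiuu
Hunk 2: at line 1 remove [qixt] add [hwn,akr] -> 8 lines: iacxv jrqyr hwn akr syzs bzi vyq wiuu
Hunk 3: at line 3 remove [akr,syzs,bzi] add [rfwpq,scfmh,bhqm] -> 8 lines: iacxv jrqyr hwn rfwpq scfmh bhqm vyq wiuu

Answer: iacxv
jrqyr
hwn
rfwpq
scfmh
bhqm
vyq
wiuu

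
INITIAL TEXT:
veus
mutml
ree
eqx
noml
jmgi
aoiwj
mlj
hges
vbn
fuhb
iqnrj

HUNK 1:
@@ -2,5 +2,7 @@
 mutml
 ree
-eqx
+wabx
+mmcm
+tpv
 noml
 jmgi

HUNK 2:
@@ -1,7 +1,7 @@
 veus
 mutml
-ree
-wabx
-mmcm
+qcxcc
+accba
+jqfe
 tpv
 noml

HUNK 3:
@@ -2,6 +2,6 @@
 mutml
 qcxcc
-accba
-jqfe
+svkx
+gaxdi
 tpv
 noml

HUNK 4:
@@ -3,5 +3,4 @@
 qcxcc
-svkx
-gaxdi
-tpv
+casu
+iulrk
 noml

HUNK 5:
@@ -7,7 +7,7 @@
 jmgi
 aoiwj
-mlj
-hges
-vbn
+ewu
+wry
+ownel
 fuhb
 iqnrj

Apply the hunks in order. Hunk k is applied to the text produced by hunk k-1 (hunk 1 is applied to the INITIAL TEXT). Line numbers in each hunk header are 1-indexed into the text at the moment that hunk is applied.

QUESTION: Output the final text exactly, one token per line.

Answer: veus
mutml
qcxcc
casu
iulrk
noml
jmgi
aoiwj
ewu
wry
ownel
fuhb
iqnrj

Derivation:
Hunk 1: at line 2 remove [eqx] add [wabx,mmcm,tpv] -> 14 lines: veus mutml ree wabx mmcm tpv noml jmgi aoiwj mlj hges vbn fuhb iqnrj
Hunk 2: at line 1 remove [ree,wabx,mmcm] add [qcxcc,accba,jqfe] -> 14 lines: veus mutml qcxcc accba jqfe tpv noml jmgi aoiwj mlj hges vbn fuhb iqnrj
Hunk 3: at line 2 remove [accba,jqfe] add [svkx,gaxdi] -> 14 lines: veus mutml qcxcc svkx gaxdi tpv noml jmgi aoiwj mlj hges vbn fuhb iqnrj
Hunk 4: at line 3 remove [svkx,gaxdi,tpv] add [casu,iulrk] -> 13 lines: veus mutml qcxcc casu iulrk noml jmgi aoiwj mlj hges vbn fuhb iqnrj
Hunk 5: at line 7 remove [mlj,hges,vbn] add [ewu,wry,ownel] -> 13 lines: veus mutml qcxcc casu iulrk noml jmgi aoiwj ewu wry ownel fuhb iqnrj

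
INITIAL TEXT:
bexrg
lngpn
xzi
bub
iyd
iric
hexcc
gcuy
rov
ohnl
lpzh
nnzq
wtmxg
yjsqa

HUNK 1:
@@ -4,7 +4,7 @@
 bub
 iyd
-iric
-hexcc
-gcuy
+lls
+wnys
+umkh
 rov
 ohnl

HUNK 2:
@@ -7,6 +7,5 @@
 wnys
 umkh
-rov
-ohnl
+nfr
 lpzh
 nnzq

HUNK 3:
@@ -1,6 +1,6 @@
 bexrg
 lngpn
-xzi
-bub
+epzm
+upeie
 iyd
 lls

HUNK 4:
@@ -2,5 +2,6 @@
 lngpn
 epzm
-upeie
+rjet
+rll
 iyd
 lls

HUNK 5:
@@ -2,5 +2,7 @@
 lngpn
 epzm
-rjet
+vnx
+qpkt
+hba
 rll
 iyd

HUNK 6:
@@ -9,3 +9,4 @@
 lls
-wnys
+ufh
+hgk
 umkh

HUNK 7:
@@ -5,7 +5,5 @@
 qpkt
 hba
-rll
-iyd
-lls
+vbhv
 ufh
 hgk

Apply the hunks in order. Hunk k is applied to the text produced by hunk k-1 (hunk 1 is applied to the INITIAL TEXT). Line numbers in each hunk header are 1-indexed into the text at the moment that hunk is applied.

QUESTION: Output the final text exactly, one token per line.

Answer: bexrg
lngpn
epzm
vnx
qpkt
hba
vbhv
ufh
hgk
umkh
nfr
lpzh
nnzq
wtmxg
yjsqa

Derivation:
Hunk 1: at line 4 remove [iric,hexcc,gcuy] add [lls,wnys,umkh] -> 14 lines: bexrg lngpn xzi bub iyd lls wnys umkh rov ohnl lpzh nnzq wtmxg yjsqa
Hunk 2: at line 7 remove [rov,ohnl] add [nfr] -> 13 lines: bexrg lngpn xzi bub iyd lls wnys umkh nfr lpzh nnzq wtmxg yjsqa
Hunk 3: at line 1 remove [xzi,bub] add [epzm,upeie] -> 13 lines: bexrg lngpn epzm upeie iyd lls wnys umkh nfr lpzh nnzq wtmxg yjsqa
Hunk 4: at line 2 remove [upeie] add [rjet,rll] -> 14 lines: bexrg lngpn epzm rjet rll iyd lls wnys umkh nfr lpzh nnzq wtmxg yjsqa
Hunk 5: at line 2 remove [rjet] add [vnx,qpkt,hba] -> 16 lines: bexrg lngpn epzm vnx qpkt hba rll iyd lls wnys umkh nfr lpzh nnzq wtmxg yjsqa
Hunk 6: at line 9 remove [wnys] add [ufh,hgk] -> 17 lines: bexrg lngpn epzm vnx qpkt hba rll iyd lls ufh hgk umkh nfr lpzh nnzq wtmxg yjsqa
Hunk 7: at line 5 remove [rll,iyd,lls] add [vbhv] -> 15 lines: bexrg lngpn epzm vnx qpkt hba vbhv ufh hgk umkh nfr lpzh nnzq wtmxg yjsqa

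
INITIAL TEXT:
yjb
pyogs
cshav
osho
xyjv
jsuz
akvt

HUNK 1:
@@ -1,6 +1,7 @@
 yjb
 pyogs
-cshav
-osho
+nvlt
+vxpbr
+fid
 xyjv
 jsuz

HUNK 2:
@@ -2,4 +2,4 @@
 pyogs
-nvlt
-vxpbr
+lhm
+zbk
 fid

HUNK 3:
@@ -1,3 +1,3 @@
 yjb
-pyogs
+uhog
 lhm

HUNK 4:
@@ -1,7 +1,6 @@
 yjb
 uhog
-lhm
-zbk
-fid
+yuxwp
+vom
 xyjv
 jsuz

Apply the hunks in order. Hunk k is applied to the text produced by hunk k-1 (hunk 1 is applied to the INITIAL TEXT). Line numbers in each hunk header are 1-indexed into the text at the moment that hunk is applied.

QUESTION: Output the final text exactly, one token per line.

Answer: yjb
uhog
yuxwp
vom
xyjv
jsuz
akvt

Derivation:
Hunk 1: at line 1 remove [cshav,osho] add [nvlt,vxpbr,fid] -> 8 lines: yjb pyogs nvlt vxpbr fid xyjv jsuz akvt
Hunk 2: at line 2 remove [nvlt,vxpbr] add [lhm,zbk] -> 8 lines: yjb pyogs lhm zbk fid xyjv jsuz akvt
Hunk 3: at line 1 remove [pyogs] add [uhog] -> 8 lines: yjb uhog lhm zbk fid xyjv jsuz akvt
Hunk 4: at line 1 remove [lhm,zbk,fid] add [yuxwp,vom] -> 7 lines: yjb uhog yuxwp vom xyjv jsuz akvt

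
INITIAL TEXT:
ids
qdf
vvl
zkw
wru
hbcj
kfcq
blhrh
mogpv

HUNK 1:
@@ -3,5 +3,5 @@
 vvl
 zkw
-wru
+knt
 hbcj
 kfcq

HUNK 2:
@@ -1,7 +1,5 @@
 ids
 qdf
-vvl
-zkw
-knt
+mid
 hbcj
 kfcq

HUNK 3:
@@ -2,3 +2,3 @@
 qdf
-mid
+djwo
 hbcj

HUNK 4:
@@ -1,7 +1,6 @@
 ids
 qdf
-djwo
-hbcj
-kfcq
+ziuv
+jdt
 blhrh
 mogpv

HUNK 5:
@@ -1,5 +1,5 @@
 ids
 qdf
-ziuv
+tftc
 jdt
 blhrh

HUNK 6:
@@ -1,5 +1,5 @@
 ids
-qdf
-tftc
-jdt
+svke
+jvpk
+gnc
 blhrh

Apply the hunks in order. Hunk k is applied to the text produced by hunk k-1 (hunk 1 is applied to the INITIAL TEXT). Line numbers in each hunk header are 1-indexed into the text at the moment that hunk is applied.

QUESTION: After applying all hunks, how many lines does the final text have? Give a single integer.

Answer: 6

Derivation:
Hunk 1: at line 3 remove [wru] add [knt] -> 9 lines: ids qdf vvl zkw knt hbcj kfcq blhrh mogpv
Hunk 2: at line 1 remove [vvl,zkw,knt] add [mid] -> 7 lines: ids qdf mid hbcj kfcq blhrh mogpv
Hunk 3: at line 2 remove [mid] add [djwo] -> 7 lines: ids qdf djwo hbcj kfcq blhrh mogpv
Hunk 4: at line 1 remove [djwo,hbcj,kfcq] add [ziuv,jdt] -> 6 lines: ids qdf ziuv jdt blhrh mogpv
Hunk 5: at line 1 remove [ziuv] add [tftc] -> 6 lines: ids qdf tftc jdt blhrh mogpv
Hunk 6: at line 1 remove [qdf,tftc,jdt] add [svke,jvpk,gnc] -> 6 lines: ids svke jvpk gnc blhrh mogpv
Final line count: 6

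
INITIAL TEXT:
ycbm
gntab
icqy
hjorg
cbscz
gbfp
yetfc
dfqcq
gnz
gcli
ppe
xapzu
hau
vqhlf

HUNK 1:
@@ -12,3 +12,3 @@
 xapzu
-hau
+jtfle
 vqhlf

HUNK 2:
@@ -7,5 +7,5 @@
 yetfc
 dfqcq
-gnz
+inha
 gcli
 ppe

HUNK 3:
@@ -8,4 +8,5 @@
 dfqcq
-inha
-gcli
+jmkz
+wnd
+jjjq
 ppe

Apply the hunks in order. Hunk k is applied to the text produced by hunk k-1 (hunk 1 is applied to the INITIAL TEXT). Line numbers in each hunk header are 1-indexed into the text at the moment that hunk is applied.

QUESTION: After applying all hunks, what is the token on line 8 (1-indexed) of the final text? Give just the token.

Hunk 1: at line 12 remove [hau] add [jtfle] -> 14 lines: ycbm gntab icqy hjorg cbscz gbfp yetfc dfqcq gnz gcli ppe xapzu jtfle vqhlf
Hunk 2: at line 7 remove [gnz] add [inha] -> 14 lines: ycbm gntab icqy hjorg cbscz gbfp yetfc dfqcq inha gcli ppe xapzu jtfle vqhlf
Hunk 3: at line 8 remove [inha,gcli] add [jmkz,wnd,jjjq] -> 15 lines: ycbm gntab icqy hjorg cbscz gbfp yetfc dfqcq jmkz wnd jjjq ppe xapzu jtfle vqhlf
Final line 8: dfqcq

Answer: dfqcq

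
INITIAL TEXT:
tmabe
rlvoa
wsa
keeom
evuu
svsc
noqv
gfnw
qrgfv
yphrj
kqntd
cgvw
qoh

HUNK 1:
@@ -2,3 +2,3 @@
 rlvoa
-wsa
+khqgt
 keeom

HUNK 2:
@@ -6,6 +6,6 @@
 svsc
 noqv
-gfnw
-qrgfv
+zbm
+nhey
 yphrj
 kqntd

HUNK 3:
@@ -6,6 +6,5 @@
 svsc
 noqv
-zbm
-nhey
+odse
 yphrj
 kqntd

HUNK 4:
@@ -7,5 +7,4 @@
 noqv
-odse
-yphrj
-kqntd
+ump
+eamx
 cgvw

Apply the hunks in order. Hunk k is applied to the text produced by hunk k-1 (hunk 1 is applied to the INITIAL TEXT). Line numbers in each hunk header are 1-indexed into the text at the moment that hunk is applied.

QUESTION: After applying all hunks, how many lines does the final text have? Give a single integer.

Hunk 1: at line 2 remove [wsa] add [khqgt] -> 13 lines: tmabe rlvoa khqgt keeom evuu svsc noqv gfnw qrgfv yphrj kqntd cgvw qoh
Hunk 2: at line 6 remove [gfnw,qrgfv] add [zbm,nhey] -> 13 lines: tmabe rlvoa khqgt keeom evuu svsc noqv zbm nhey yphrj kqntd cgvw qoh
Hunk 3: at line 6 remove [zbm,nhey] add [odse] -> 12 lines: tmabe rlvoa khqgt keeom evuu svsc noqv odse yphrj kqntd cgvw qoh
Hunk 4: at line 7 remove [odse,yphrj,kqntd] add [ump,eamx] -> 11 lines: tmabe rlvoa khqgt keeom evuu svsc noqv ump eamx cgvw qoh
Final line count: 11

Answer: 11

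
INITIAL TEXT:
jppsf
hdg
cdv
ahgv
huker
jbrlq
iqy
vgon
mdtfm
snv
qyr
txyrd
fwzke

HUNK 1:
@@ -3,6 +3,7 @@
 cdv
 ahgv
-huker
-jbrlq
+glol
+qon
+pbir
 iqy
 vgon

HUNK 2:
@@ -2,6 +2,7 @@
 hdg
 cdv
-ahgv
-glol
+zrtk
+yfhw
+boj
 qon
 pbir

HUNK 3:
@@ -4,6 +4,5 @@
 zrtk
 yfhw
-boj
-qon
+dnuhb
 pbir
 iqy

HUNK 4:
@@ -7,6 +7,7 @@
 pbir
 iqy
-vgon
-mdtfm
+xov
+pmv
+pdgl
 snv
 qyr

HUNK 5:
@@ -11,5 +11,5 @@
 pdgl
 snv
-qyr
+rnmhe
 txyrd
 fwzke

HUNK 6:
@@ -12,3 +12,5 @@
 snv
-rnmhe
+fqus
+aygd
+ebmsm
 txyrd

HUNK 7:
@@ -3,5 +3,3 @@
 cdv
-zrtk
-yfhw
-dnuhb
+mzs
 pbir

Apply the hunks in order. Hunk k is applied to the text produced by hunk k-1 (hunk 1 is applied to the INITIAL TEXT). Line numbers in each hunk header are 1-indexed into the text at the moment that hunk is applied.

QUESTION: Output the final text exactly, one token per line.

Answer: jppsf
hdg
cdv
mzs
pbir
iqy
xov
pmv
pdgl
snv
fqus
aygd
ebmsm
txyrd
fwzke

Derivation:
Hunk 1: at line 3 remove [huker,jbrlq] add [glol,qon,pbir] -> 14 lines: jppsf hdg cdv ahgv glol qon pbir iqy vgon mdtfm snv qyr txyrd fwzke
Hunk 2: at line 2 remove [ahgv,glol] add [zrtk,yfhw,boj] -> 15 lines: jppsf hdg cdv zrtk yfhw boj qon pbir iqy vgon mdtfm snv qyr txyrd fwzke
Hunk 3: at line 4 remove [boj,qon] add [dnuhb] -> 14 lines: jppsf hdg cdv zrtk yfhw dnuhb pbir iqy vgon mdtfm snv qyr txyrd fwzke
Hunk 4: at line 7 remove [vgon,mdtfm] add [xov,pmv,pdgl] -> 15 lines: jppsf hdg cdv zrtk yfhw dnuhb pbir iqy xov pmv pdgl snv qyr txyrd fwzke
Hunk 5: at line 11 remove [qyr] add [rnmhe] -> 15 lines: jppsf hdg cdv zrtk yfhw dnuhb pbir iqy xov pmv pdgl snv rnmhe txyrd fwzke
Hunk 6: at line 12 remove [rnmhe] add [fqus,aygd,ebmsm] -> 17 lines: jppsf hdg cdv zrtk yfhw dnuhb pbir iqy xov pmv pdgl snv fqus aygd ebmsm txyrd fwzke
Hunk 7: at line 3 remove [zrtk,yfhw,dnuhb] add [mzs] -> 15 lines: jppsf hdg cdv mzs pbir iqy xov pmv pdgl snv fqus aygd ebmsm txyrd fwzke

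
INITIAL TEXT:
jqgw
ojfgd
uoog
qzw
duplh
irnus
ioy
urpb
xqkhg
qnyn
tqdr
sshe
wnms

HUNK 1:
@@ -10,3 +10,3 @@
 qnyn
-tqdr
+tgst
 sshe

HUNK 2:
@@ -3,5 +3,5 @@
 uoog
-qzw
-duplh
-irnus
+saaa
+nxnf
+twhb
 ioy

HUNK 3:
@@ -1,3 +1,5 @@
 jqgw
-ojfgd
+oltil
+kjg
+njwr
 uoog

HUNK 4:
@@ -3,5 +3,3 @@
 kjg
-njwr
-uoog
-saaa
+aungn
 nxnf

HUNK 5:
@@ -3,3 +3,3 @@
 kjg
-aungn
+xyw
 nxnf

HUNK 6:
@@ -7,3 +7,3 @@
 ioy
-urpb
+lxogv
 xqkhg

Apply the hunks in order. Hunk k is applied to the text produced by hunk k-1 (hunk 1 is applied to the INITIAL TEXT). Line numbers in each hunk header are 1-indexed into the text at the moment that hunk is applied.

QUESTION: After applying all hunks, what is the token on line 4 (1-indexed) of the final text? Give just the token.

Answer: xyw

Derivation:
Hunk 1: at line 10 remove [tqdr] add [tgst] -> 13 lines: jqgw ojfgd uoog qzw duplh irnus ioy urpb xqkhg qnyn tgst sshe wnms
Hunk 2: at line 3 remove [qzw,duplh,irnus] add [saaa,nxnf,twhb] -> 13 lines: jqgw ojfgd uoog saaa nxnf twhb ioy urpb xqkhg qnyn tgst sshe wnms
Hunk 3: at line 1 remove [ojfgd] add [oltil,kjg,njwr] -> 15 lines: jqgw oltil kjg njwr uoog saaa nxnf twhb ioy urpb xqkhg qnyn tgst sshe wnms
Hunk 4: at line 3 remove [njwr,uoog,saaa] add [aungn] -> 13 lines: jqgw oltil kjg aungn nxnf twhb ioy urpb xqkhg qnyn tgst sshe wnms
Hunk 5: at line 3 remove [aungn] add [xyw] -> 13 lines: jqgw oltil kjg xyw nxnf twhb ioy urpb xqkhg qnyn tgst sshe wnms
Hunk 6: at line 7 remove [urpb] add [lxogv] -> 13 lines: jqgw oltil kjg xyw nxnf twhb ioy lxogv xqkhg qnyn tgst sshe wnms
Final line 4: xyw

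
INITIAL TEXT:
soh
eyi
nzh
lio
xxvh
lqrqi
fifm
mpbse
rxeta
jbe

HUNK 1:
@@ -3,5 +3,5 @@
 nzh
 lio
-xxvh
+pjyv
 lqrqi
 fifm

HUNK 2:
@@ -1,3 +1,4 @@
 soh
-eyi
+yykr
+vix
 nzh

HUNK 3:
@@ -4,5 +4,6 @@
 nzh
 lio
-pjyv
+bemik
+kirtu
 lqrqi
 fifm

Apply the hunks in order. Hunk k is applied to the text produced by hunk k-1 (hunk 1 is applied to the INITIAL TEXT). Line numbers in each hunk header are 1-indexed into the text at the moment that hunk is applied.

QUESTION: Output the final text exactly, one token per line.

Hunk 1: at line 3 remove [xxvh] add [pjyv] -> 10 lines: soh eyi nzh lio pjyv lqrqi fifm mpbse rxeta jbe
Hunk 2: at line 1 remove [eyi] add [yykr,vix] -> 11 lines: soh yykr vix nzh lio pjyv lqrqi fifm mpbse rxeta jbe
Hunk 3: at line 4 remove [pjyv] add [bemik,kirtu] -> 12 lines: soh yykr vix nzh lio bemik kirtu lqrqi fifm mpbse rxeta jbe

Answer: soh
yykr
vix
nzh
lio
bemik
kirtu
lqrqi
fifm
mpbse
rxeta
jbe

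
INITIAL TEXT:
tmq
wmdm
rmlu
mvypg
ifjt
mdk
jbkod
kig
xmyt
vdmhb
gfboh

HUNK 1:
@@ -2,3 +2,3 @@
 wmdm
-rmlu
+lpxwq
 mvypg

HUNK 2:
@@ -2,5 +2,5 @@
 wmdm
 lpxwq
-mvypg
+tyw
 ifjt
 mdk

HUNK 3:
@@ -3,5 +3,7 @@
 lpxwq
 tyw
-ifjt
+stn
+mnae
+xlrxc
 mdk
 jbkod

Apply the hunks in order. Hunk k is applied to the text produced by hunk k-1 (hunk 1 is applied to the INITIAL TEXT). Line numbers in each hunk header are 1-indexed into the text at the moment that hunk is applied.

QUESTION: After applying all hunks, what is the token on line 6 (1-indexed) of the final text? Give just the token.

Hunk 1: at line 2 remove [rmlu] add [lpxwq] -> 11 lines: tmq wmdm lpxwq mvypg ifjt mdk jbkod kig xmyt vdmhb gfboh
Hunk 2: at line 2 remove [mvypg] add [tyw] -> 11 lines: tmq wmdm lpxwq tyw ifjt mdk jbkod kig xmyt vdmhb gfboh
Hunk 3: at line 3 remove [ifjt] add [stn,mnae,xlrxc] -> 13 lines: tmq wmdm lpxwq tyw stn mnae xlrxc mdk jbkod kig xmyt vdmhb gfboh
Final line 6: mnae

Answer: mnae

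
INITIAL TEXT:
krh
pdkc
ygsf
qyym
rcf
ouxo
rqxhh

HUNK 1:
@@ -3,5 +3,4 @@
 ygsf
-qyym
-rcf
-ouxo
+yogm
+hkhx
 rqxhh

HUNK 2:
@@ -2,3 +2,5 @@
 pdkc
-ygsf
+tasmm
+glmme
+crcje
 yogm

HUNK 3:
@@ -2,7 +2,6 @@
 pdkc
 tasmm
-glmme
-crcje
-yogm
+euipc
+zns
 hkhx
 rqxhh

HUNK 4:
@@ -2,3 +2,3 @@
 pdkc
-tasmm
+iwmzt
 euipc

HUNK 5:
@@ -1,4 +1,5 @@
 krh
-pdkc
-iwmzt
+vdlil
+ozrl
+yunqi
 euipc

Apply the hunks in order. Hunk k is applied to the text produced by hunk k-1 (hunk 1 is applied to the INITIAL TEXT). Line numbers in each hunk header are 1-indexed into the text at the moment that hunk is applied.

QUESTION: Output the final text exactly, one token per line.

Hunk 1: at line 3 remove [qyym,rcf,ouxo] add [yogm,hkhx] -> 6 lines: krh pdkc ygsf yogm hkhx rqxhh
Hunk 2: at line 2 remove [ygsf] add [tasmm,glmme,crcje] -> 8 lines: krh pdkc tasmm glmme crcje yogm hkhx rqxhh
Hunk 3: at line 2 remove [glmme,crcje,yogm] add [euipc,zns] -> 7 lines: krh pdkc tasmm euipc zns hkhx rqxhh
Hunk 4: at line 2 remove [tasmm] add [iwmzt] -> 7 lines: krh pdkc iwmzt euipc zns hkhx rqxhh
Hunk 5: at line 1 remove [pdkc,iwmzt] add [vdlil,ozrl,yunqi] -> 8 lines: krh vdlil ozrl yunqi euipc zns hkhx rqxhh

Answer: krh
vdlil
ozrl
yunqi
euipc
zns
hkhx
rqxhh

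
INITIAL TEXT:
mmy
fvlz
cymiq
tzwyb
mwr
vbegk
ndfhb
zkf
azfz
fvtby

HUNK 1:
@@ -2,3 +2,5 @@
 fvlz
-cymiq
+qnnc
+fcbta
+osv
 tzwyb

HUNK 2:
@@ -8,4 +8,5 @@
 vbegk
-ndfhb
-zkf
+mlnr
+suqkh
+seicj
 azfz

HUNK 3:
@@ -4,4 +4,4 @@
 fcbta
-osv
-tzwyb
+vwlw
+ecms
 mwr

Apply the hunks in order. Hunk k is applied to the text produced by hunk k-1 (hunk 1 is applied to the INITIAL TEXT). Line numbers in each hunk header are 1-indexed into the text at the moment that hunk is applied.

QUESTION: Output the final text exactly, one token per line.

Answer: mmy
fvlz
qnnc
fcbta
vwlw
ecms
mwr
vbegk
mlnr
suqkh
seicj
azfz
fvtby

Derivation:
Hunk 1: at line 2 remove [cymiq] add [qnnc,fcbta,osv] -> 12 lines: mmy fvlz qnnc fcbta osv tzwyb mwr vbegk ndfhb zkf azfz fvtby
Hunk 2: at line 8 remove [ndfhb,zkf] add [mlnr,suqkh,seicj] -> 13 lines: mmy fvlz qnnc fcbta osv tzwyb mwr vbegk mlnr suqkh seicj azfz fvtby
Hunk 3: at line 4 remove [osv,tzwyb] add [vwlw,ecms] -> 13 lines: mmy fvlz qnnc fcbta vwlw ecms mwr vbegk mlnr suqkh seicj azfz fvtby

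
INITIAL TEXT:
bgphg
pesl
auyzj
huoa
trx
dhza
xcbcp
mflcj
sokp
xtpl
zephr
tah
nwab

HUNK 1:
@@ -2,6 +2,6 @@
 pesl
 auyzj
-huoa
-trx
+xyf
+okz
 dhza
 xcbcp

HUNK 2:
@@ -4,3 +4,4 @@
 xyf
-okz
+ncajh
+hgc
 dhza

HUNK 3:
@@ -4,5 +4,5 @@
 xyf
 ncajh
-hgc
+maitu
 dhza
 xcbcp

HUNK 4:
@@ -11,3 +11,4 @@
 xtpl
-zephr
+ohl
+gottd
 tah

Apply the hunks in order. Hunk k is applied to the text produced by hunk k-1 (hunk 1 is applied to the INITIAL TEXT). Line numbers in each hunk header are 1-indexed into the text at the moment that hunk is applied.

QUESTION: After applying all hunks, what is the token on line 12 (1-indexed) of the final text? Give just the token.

Answer: ohl

Derivation:
Hunk 1: at line 2 remove [huoa,trx] add [xyf,okz] -> 13 lines: bgphg pesl auyzj xyf okz dhza xcbcp mflcj sokp xtpl zephr tah nwab
Hunk 2: at line 4 remove [okz] add [ncajh,hgc] -> 14 lines: bgphg pesl auyzj xyf ncajh hgc dhza xcbcp mflcj sokp xtpl zephr tah nwab
Hunk 3: at line 4 remove [hgc] add [maitu] -> 14 lines: bgphg pesl auyzj xyf ncajh maitu dhza xcbcp mflcj sokp xtpl zephr tah nwab
Hunk 4: at line 11 remove [zephr] add [ohl,gottd] -> 15 lines: bgphg pesl auyzj xyf ncajh maitu dhza xcbcp mflcj sokp xtpl ohl gottd tah nwab
Final line 12: ohl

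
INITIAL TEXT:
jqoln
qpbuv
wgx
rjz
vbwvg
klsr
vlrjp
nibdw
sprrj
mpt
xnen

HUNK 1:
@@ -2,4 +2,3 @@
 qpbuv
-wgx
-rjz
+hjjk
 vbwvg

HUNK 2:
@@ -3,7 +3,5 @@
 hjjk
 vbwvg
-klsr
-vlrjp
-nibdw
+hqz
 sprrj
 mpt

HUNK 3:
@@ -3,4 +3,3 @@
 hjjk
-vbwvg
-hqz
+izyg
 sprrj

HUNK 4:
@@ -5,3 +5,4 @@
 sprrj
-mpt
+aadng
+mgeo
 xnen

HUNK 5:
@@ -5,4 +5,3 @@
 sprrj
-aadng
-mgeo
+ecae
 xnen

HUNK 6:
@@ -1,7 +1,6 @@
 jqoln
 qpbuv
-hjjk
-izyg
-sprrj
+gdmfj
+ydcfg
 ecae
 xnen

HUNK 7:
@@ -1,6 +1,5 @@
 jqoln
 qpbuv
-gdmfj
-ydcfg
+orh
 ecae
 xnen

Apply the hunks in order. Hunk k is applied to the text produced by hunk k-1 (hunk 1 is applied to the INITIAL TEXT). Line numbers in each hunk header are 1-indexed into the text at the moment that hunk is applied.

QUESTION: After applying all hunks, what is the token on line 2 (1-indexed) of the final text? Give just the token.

Answer: qpbuv

Derivation:
Hunk 1: at line 2 remove [wgx,rjz] add [hjjk] -> 10 lines: jqoln qpbuv hjjk vbwvg klsr vlrjp nibdw sprrj mpt xnen
Hunk 2: at line 3 remove [klsr,vlrjp,nibdw] add [hqz] -> 8 lines: jqoln qpbuv hjjk vbwvg hqz sprrj mpt xnen
Hunk 3: at line 3 remove [vbwvg,hqz] add [izyg] -> 7 lines: jqoln qpbuv hjjk izyg sprrj mpt xnen
Hunk 4: at line 5 remove [mpt] add [aadng,mgeo] -> 8 lines: jqoln qpbuv hjjk izyg sprrj aadng mgeo xnen
Hunk 5: at line 5 remove [aadng,mgeo] add [ecae] -> 7 lines: jqoln qpbuv hjjk izyg sprrj ecae xnen
Hunk 6: at line 1 remove [hjjk,izyg,sprrj] add [gdmfj,ydcfg] -> 6 lines: jqoln qpbuv gdmfj ydcfg ecae xnen
Hunk 7: at line 1 remove [gdmfj,ydcfg] add [orh] -> 5 lines: jqoln qpbuv orh ecae xnen
Final line 2: qpbuv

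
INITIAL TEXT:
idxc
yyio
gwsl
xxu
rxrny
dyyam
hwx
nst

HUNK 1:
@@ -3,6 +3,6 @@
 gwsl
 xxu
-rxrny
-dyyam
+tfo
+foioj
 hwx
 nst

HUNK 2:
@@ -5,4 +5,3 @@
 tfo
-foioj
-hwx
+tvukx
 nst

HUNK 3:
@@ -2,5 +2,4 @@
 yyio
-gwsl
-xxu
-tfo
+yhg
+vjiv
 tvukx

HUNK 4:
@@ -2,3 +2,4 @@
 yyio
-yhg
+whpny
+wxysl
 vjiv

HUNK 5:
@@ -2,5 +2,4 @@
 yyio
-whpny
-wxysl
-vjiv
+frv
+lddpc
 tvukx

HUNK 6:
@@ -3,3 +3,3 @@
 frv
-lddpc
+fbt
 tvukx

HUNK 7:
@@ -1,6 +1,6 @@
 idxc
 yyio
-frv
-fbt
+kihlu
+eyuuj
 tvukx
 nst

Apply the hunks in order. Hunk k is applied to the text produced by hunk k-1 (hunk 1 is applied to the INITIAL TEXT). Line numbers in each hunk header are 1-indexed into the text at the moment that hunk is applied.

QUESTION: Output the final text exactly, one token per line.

Hunk 1: at line 3 remove [rxrny,dyyam] add [tfo,foioj] -> 8 lines: idxc yyio gwsl xxu tfo foioj hwx nst
Hunk 2: at line 5 remove [foioj,hwx] add [tvukx] -> 7 lines: idxc yyio gwsl xxu tfo tvukx nst
Hunk 3: at line 2 remove [gwsl,xxu,tfo] add [yhg,vjiv] -> 6 lines: idxc yyio yhg vjiv tvukx nst
Hunk 4: at line 2 remove [yhg] add [whpny,wxysl] -> 7 lines: idxc yyio whpny wxysl vjiv tvukx nst
Hunk 5: at line 2 remove [whpny,wxysl,vjiv] add [frv,lddpc] -> 6 lines: idxc yyio frv lddpc tvukx nst
Hunk 6: at line 3 remove [lddpc] add [fbt] -> 6 lines: idxc yyio frv fbt tvukx nst
Hunk 7: at line 1 remove [frv,fbt] add [kihlu,eyuuj] -> 6 lines: idxc yyio kihlu eyuuj tvukx nst

Answer: idxc
yyio
kihlu
eyuuj
tvukx
nst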